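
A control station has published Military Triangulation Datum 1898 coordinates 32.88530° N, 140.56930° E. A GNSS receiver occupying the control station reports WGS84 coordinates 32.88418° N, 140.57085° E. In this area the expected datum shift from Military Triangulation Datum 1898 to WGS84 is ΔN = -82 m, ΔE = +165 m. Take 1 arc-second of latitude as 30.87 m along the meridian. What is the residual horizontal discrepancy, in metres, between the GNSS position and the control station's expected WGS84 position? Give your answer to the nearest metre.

47 m

Observed coordinate differences: Δφ = -0.00112°, Δλ = +0.00155°.
Converting to metres (1° lat = 111132 m, cos φ = 0.839759): observed ΔN = -124.5 m, observed ΔE = 144.7 m.
Subtracting the expected shift leaves a residual of -124.5 − (-82) = -42.5 m north and 144.7 − (165) = -20.3 m east.
Residual distance = √((-42.5)² + (-20.3)²) = 47.1 m.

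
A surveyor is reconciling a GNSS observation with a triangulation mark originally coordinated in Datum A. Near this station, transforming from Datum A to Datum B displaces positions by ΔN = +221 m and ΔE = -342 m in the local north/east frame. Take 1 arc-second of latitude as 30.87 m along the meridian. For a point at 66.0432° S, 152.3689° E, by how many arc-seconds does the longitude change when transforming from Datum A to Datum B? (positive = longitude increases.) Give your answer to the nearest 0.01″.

Δλ = -27.28″

At latitude -66.0432°, cos φ = 0.406048.
1″ of longitude at this latitude = 30.87 × cos φ = 12.5347 m, so Δλ = -342.0 / 12.5347 = -27.284″.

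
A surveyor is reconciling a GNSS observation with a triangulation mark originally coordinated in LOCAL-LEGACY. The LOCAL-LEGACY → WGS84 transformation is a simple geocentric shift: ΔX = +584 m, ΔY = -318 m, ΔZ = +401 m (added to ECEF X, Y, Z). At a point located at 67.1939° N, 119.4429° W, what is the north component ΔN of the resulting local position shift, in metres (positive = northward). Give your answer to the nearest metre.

The local north axis is (−sin φ cos λ, −sin φ sin λ, cos φ), giving ΔN = 264.626 − 255.279 + 155.433 = 164.78 m.

ΔN = 165 m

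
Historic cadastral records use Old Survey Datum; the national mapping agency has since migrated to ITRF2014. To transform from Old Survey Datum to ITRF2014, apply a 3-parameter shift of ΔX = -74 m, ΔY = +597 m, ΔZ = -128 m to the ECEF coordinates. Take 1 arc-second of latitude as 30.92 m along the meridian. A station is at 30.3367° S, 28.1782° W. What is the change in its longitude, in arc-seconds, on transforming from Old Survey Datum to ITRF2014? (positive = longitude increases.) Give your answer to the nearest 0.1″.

Δλ = 18.4″

sin φ = -0.505081, cos φ = 0.863072, sin λ = -0.472215, cos λ = 0.881483.
East component: ΔE = −sin λ·ΔX + cos λ·ΔY = −(-0.472215)(-74) + (0.881483)(597) = 491.30 m.
1° of latitude spans 3600 × 30.92 = 111312 m; at latitude φ, 1° of longitude spans that × cos φ = 96070.3 m, so Δλ = 491.30 / 96070.3 × 3600 = 18.410″.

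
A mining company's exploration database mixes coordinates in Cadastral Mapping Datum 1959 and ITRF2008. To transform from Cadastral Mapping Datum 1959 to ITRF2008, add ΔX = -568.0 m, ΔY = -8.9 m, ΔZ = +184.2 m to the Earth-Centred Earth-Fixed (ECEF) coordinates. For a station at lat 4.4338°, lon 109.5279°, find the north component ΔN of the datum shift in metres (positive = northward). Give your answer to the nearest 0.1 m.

ΔN = 169.6 m

The local north axis is (−sin φ cos λ, −sin φ sin λ, cos φ), giving ΔN = -14.678 + 0.648 + 183.649 = 169.62 m.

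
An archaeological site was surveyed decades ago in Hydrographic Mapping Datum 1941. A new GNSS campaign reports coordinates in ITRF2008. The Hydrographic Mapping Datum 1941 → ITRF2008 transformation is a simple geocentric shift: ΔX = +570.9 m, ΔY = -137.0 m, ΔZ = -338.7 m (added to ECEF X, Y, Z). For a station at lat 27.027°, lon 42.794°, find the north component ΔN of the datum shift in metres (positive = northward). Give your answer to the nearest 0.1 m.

At φ = 27.027°, λ = 42.794°: sin φ = 0.454410, cos φ = 0.890792, sin λ = 0.679364, cos λ = 0.733801.
ΔN = −sin φ cos λ·ΔX − sin φ sin λ·ΔY + cos φ·ΔZ = −(0.454410)(0.733801)(570.9) − (0.454410)(0.679364)(-137.0) + (0.890792)(-338.7) = -449.78 m.

ΔN = -449.8 m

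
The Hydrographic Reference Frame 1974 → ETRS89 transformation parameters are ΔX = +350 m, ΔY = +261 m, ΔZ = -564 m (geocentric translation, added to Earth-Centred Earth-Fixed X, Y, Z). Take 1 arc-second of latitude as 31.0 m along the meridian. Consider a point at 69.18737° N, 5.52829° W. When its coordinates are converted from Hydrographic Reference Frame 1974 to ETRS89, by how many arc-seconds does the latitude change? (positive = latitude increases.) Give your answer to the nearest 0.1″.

Δφ = -16.2″

sin φ = 0.934747, cos φ = 0.355313, sin λ = -0.096337, cos λ = 0.995349.
North component: ΔN = −sin φ cos λ·ΔX − sin φ sin λ·ΔY + cos φ·ΔZ = −(0.934747)(0.995349)(350) − (0.934747)(-0.096337)(261) + (0.355313)(-564) = -502.53 m.
1° of latitude spans 3600 × 31.00 = 111600 m, so Δφ = -502.53 / 111600 × 3600 = -16.211″.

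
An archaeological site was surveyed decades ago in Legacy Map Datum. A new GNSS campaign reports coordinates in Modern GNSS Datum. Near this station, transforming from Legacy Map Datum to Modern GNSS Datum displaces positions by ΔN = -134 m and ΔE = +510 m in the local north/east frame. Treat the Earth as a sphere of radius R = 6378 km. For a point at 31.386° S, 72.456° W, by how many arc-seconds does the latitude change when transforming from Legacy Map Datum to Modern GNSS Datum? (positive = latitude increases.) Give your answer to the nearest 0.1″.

On a sphere of radius R, 1 rad of latitude = R, so Δφ = ΔN / R = -134.0 / 6378000 = -2.1010e-05 rad = -4.334″.

Δφ = -4.3″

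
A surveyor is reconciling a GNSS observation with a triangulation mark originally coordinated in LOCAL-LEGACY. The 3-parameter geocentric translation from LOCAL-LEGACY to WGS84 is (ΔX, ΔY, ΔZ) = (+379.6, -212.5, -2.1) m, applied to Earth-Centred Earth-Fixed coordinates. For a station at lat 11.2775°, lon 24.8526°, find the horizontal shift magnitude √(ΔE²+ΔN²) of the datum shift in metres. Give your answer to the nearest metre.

356 m

The local east axis at (φ, λ) is (−sin λ, cos λ, 0), so ΔE = −sin(24.8526°)·379.6 + cos(24.8526°)·(-212.5) = -352.36 m.
The local north axis is (−sin φ cos λ, −sin φ sin λ, cos φ), giving ΔN = -67.360 + 17.466 − 2.059 = -51.95 m.
Horizontal magnitude = √(ΔE² + ΔN²) = √((-352.36)² + (-51.95)²) = 356.17 m.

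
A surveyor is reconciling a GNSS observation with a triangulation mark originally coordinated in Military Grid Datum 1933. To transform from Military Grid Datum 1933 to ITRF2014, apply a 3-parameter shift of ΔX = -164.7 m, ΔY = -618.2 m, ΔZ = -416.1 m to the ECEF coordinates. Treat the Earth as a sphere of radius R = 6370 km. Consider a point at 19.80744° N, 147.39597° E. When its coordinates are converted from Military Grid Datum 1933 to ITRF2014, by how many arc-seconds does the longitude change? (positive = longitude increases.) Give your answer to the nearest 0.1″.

Δλ = 21.0″

sin φ = 0.338860, cos φ = 0.940837, sin λ = 0.538830, cos λ = -0.842414.
East component: ΔE = −sin λ·ΔX + cos λ·ΔY = −(0.538830)(-164.7) + (-0.842414)(-618.2) = 609.53 m.
1° of latitude spans πR/180 = 111177 m; at latitude φ, 1° of longitude spans that × cos φ = 104599.9 m, so Δλ = 609.53 / 104599.9 × 3600 = 20.978″.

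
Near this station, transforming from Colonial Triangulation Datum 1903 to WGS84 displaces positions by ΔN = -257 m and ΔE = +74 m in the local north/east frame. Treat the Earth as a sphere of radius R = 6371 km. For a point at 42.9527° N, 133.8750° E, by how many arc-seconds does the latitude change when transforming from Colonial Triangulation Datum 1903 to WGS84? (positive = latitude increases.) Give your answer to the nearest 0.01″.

Δφ = -8.32″

On a sphere of radius R, 1 rad of latitude = R, so Δφ = ΔN / R = -257.0 / 6371000 = -4.0339e-05 rad = -8.321″.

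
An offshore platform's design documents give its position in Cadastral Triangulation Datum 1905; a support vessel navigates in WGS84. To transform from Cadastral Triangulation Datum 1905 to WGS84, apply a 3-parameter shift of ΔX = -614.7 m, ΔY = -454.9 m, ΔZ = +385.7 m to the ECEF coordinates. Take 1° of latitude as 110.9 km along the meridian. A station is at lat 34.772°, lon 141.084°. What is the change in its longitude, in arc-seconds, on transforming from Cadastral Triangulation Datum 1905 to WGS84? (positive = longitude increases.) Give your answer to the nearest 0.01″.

Δλ = 29.25″

sin φ = 0.570312, cos φ = 0.821428, sin λ = 0.628180, cos λ = -0.778068.
East component: ΔE = −sin λ·ΔX + cos λ·ΔY = −(0.628180)(-614.7) + (-0.778068)(-454.9) = 740.09 m.
1° of latitude spans 110900 m; at latitude φ, 1° of longitude spans that × cos φ = 91096.4 m, so Δλ = 740.09 / 91096.4 × 3600 = 29.247″.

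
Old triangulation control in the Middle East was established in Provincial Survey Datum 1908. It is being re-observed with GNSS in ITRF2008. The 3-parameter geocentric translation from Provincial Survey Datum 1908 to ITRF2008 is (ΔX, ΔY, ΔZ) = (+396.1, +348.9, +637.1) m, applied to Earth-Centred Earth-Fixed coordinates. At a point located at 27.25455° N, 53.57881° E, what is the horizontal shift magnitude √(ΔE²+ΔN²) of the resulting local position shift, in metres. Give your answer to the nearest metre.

348 m

At φ = 27.25455°, λ = 53.57881°: sin φ = 0.457945, cos φ = 0.888981, sin λ = 0.804674, cos λ = 0.593717.
ΔE = −sin λ·ΔX + cos λ·ΔY = −(0.804674)·(396.1) + (0.593717)·(348.9) = -111.58 m.
ΔN = −sin φ cos λ·ΔX − sin φ sin λ·ΔY + cos φ·ΔZ = −(0.457945)(0.593717)(396.1) − (0.457945)(0.804674)(348.9) + (0.888981)(637.1) = 330.11 m.
Horizontal magnitude = √(ΔE² + ΔN²) = √((-111.58)² + 330.11²) = 348.46 m.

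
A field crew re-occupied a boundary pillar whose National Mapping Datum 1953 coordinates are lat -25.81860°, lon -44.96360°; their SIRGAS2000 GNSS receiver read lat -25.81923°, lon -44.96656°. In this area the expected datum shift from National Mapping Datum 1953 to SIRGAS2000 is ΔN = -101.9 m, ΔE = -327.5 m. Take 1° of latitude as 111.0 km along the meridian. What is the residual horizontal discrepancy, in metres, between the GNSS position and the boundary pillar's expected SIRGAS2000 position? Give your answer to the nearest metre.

Observed coordinate differences: Δφ = -0.00063°, Δλ = -0.00296°.
Converting to metres (1° lat = 111000 m, cos φ = 0.900177): observed ΔN = -69.9 m, observed ΔE = -295.8 m.
Subtracting the expected shift leaves a residual of -69.9 − (-101.9) = 32.0 m north and -295.8 − (-327.5) = 31.7 m east.
Residual distance = √(32.0² + 31.7²) = 45.0 m.

45 m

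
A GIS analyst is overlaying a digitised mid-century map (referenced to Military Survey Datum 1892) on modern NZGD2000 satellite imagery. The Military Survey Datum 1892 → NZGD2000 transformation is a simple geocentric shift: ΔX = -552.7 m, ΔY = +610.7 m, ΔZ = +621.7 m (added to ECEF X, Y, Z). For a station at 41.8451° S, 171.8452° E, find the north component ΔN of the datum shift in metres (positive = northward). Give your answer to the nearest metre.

ΔN = 886 m

At φ = -41.8451°, λ = 171.8452°: sin φ = -0.667119, cos φ = 0.744951, sin λ = 0.141848, cos λ = -0.989888.
ΔN = −sin φ cos λ·ΔX − sin φ sin λ·ΔY + cos φ·ΔZ = −(-0.667119)(-0.989888)(-552.7) − (-0.667119)(0.141848)(610.7) + (0.744951)(621.7) = 885.91 m.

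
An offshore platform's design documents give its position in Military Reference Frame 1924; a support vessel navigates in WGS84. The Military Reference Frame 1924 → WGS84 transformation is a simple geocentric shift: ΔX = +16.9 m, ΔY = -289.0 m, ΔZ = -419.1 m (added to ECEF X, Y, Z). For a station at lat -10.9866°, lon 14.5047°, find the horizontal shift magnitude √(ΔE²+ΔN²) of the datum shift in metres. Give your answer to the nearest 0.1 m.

508.8 m

At φ = -10.9866°, λ = 14.5047°: sin φ = -0.190579, cos φ = 0.981672, sin λ = 0.250459, cos λ = 0.968127.
ΔE = −sin λ·ΔX + cos λ·ΔY = −(0.250459)·(16.9) + (0.968127)·(-289.0) = -284.02 m.
ΔN = −sin φ cos λ·ΔX − sin φ sin λ·ΔY + cos φ·ΔZ = −(-0.190579)(0.968127)(16.9) − (-0.190579)(0.250459)(-289.0) + (0.981672)(-419.1) = -422.10 m.
Horizontal magnitude = √(ΔE² + ΔN²) = √((-284.02)² + (-422.10)²) = 508.76 m.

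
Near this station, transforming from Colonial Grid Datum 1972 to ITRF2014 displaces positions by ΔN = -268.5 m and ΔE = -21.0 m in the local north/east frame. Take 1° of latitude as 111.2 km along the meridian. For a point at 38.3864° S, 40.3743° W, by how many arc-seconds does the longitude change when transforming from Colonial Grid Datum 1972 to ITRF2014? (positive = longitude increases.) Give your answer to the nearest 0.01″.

Δλ = -0.87″

At latitude -38.3864°, cos φ = 0.783841.
1° of longitude at this latitude = 111.2 × cos φ = 87.16 km, so Δλ = -21.0 / 87163.1 = -0.0002409° = -0.867″.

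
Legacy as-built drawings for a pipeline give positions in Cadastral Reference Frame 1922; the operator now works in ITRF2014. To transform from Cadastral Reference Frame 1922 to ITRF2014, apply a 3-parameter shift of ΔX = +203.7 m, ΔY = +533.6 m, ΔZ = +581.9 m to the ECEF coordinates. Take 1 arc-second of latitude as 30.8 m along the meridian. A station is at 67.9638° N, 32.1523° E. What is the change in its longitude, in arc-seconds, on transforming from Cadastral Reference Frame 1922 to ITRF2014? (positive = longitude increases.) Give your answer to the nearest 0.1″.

sin φ = 0.926947, cos φ = 0.375192, sin λ = 0.532172, cos λ = 0.846637.
East component: ΔE = −sin λ·ΔX + cos λ·ΔY = −(0.532172)(203.7) + (0.846637)(533.6) = 343.36 m.
1° of latitude spans 3600 × 30.80 = 110880 m; at latitude φ, 1° of longitude spans that × cos φ = 41601.3 m, so Δλ = 343.36 / 41601.3 × 3600 = 29.713″.

Δλ = 29.7″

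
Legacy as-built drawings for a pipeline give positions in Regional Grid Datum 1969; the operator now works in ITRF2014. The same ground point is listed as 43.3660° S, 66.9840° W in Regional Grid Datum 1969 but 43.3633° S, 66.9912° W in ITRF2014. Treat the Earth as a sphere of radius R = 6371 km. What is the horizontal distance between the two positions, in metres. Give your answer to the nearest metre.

Δφ = -43.3633° − -43.3660° = +0.0027°; Δλ = -66.9912° − -66.9840° = -0.0072°.
1° along a meridian = πR/180 = 111195 m.
ΔN = Δφ × 111195 = 300.2 m; ΔE = Δλ × 111195 × cos(-43.3660°) = -0.0072 × 111195 × 0.726982 = -582.0 m.
Distance = √(ΔE² + ΔN²) = √((-582.0)² + 300.2²) = 654.9 m.

655 m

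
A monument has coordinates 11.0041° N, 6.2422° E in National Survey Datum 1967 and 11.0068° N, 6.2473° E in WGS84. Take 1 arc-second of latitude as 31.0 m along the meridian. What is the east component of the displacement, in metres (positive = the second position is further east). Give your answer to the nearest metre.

Δφ = 11.0068° − 11.0041° = +0.0027°; Δλ = 6.2473° − 6.2422° = +0.0051°.
1° of latitude = 3600 × 31.00 = 111600 m.
ΔN = Δφ × 111600 = 301.3 m; ΔE = Δλ × 111600 × cos(11.0041°) = +0.0051 × 111600 × 0.981614 = 558.7 m.

ΔE = 559 m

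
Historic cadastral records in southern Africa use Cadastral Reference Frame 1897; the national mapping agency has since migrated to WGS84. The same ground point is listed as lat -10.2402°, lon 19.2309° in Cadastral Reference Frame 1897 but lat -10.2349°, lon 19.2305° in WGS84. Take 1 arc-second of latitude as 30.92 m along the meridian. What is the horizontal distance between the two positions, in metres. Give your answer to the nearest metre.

592 m

Δφ = -10.2349° − -10.2402° = +0.0053°; Δλ = 19.2305° − 19.2309° = -0.0004°.
1° of latitude = 3600 × 30.92 = 111312 m.
ΔN = Δφ × 111312 = 590.0 m; ΔE = Δλ × 111312 × cos(-10.2402°) = -0.0004 × 111312 × 0.984071 = -43.8 m.
Distance = √(ΔE² + ΔN²) = √((-43.8)² + 590.0²) = 591.6 m.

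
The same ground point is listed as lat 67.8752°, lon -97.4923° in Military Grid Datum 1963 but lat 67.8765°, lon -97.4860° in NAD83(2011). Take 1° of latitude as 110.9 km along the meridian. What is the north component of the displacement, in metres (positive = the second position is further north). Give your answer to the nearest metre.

ΔN = 144 m

Δφ = 67.8765° − 67.8752° = +0.0013°; Δλ = -97.4860° − -97.4923° = +0.0063°.
ΔN = Δφ × 110900 = 144.2 m; ΔE = Δλ × 110900 × cos(67.8752°) = +0.0063 × 110900 × 0.376625 = 263.1 m.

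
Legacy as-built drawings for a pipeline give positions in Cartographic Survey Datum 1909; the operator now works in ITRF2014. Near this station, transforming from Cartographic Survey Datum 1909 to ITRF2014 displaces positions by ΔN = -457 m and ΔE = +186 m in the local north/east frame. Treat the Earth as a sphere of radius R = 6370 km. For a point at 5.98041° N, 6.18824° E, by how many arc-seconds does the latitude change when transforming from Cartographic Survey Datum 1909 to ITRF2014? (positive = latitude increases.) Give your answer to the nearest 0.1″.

On a sphere of radius R, 1 rad of latitude = R, so Δφ = ΔN / R = -457.0 / 6370000 = -7.1743e-05 rad = -14.798″.

Δφ = -14.8″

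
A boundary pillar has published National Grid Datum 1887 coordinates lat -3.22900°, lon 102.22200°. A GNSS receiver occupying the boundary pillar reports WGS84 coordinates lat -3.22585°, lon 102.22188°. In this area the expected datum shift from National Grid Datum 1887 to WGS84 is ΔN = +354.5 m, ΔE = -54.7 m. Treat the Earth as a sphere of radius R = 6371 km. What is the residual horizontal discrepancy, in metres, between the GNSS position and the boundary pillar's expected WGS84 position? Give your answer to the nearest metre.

Observed coordinate differences: Δφ = +0.00315°, Δλ = -0.00012°.
Converting to metres (1° lat = 111195 m, cos φ = 0.998412): observed ΔN = 350.3 m, observed ΔE = -13.3 m.
Subtracting the expected shift leaves a residual of 350.3 − (354.5) = -4.2 m north and -13.3 − (-54.7) = 41.4 m east.
Residual distance = √((-4.2)² + 41.4²) = 41.6 m.

42 m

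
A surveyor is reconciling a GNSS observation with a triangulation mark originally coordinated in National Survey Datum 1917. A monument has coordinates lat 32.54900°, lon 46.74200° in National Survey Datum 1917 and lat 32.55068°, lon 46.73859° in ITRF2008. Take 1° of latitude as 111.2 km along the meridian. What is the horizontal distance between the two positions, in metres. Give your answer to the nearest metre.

Δφ = 32.55068° − 32.54900° = +0.00168°; Δλ = 46.73859° − 46.74200° = -0.00341°.
ΔN = Δφ × 111200 = 186.8 m; ΔE = Δλ × 111200 × cos(32.54900°) = -0.00341 × 111200 × 0.842932 = -319.6 m.
Distance = √(ΔE² + ΔN²) = √((-319.6)² + 186.8²) = 370.2 m.

370 m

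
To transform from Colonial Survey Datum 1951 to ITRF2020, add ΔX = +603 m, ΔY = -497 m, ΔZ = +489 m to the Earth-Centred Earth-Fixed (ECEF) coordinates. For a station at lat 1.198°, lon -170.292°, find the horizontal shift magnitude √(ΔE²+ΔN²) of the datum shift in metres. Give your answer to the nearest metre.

774 m

The local east axis at (φ, λ) is (−sin λ, cos λ, 0), so ΔE = −sin(-170.292°)·603 + cos(-170.292°)·(-497) = 591.57 m.
The local north axis is (−sin φ cos λ, −sin φ sin λ, cos φ), giving ΔN = 12.427 − 1.752 + 488.893 = 499.57 m.
Horizontal magnitude = √(ΔE² + ΔN²) = √(591.57² + 499.57²) = 774.28 m.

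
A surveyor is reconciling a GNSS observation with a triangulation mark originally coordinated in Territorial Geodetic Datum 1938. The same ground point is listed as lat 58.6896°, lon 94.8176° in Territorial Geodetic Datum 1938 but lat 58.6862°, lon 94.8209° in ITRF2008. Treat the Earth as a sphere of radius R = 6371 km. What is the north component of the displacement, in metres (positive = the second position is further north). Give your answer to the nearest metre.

Δφ = 58.6862° − 58.6896° = -0.0034°; Δλ = 94.8209° − 94.8176° = +0.0033°.
1° along a meridian = πR/180 = 111195 m.
ΔN = Δφ × 111195 = -378.1 m; ΔE = Δλ × 111195 × cos(58.6896°) = +0.0033 × 111195 × 0.519674 = 190.7 m.

ΔN = -378 m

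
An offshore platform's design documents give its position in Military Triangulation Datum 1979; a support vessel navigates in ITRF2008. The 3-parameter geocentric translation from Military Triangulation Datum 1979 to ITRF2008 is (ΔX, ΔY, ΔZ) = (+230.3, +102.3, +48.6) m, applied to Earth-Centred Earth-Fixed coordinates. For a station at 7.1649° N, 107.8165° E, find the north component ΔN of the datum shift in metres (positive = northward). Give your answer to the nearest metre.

The local north axis is (−sin φ cos λ, −sin φ sin λ, cos φ), giving ΔN = 8.789 − 12.147 + 48.220 = 44.86 m.

ΔN = 45 m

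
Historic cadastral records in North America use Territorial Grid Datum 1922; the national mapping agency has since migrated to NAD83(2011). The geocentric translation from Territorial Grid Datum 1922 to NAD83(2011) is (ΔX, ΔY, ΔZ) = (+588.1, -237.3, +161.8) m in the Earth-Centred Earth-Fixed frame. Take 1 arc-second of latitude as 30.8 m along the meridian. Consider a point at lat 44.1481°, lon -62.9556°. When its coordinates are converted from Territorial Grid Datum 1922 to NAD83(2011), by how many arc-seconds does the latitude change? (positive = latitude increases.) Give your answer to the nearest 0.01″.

Δφ = -7.06″

sin φ = 0.696515, cos φ = 0.717542, sin λ = -0.890654, cos λ = 0.454681.
North component: ΔN = −sin φ cos λ·ΔX − sin φ sin λ·ΔY + cos φ·ΔZ = −(0.696515)(0.454681)(588.1) − (0.696515)(-0.890654)(-237.3) + (0.717542)(161.8) = -217.36 m.
1° of latitude spans 3600 × 30.80 = 110880 m, so Δφ = -217.36 / 110880 × 3600 = -7.057″.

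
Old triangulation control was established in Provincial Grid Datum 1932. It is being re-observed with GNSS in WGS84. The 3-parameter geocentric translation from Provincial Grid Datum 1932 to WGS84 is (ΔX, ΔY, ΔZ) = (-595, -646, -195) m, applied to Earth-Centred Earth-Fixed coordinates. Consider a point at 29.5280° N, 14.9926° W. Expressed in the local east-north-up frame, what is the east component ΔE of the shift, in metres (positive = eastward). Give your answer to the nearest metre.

The local east axis at (φ, λ) is (−sin λ, cos λ, 0), so ΔE = −sin(-14.9926°)·(-595) + cos(-14.9926°)·(-646) = -777.93 m.

ΔE = -778 m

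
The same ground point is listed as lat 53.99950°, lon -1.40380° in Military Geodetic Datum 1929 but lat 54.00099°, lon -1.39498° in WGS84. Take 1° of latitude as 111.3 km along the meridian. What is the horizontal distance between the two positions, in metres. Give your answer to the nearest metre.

600 m

Δφ = 54.00099° − 53.99950° = +0.00149°; Δλ = -1.39498° − -1.40380° = +0.00882°.
ΔN = Δφ × 111300 = 165.8 m; ΔE = Δλ × 111300 × cos(53.99950°) = +0.00882 × 111300 × 0.587792 = 577.0 m.
Distance = √(ΔE² + ΔN²) = √(577.0² + 165.8²) = 600.4 m.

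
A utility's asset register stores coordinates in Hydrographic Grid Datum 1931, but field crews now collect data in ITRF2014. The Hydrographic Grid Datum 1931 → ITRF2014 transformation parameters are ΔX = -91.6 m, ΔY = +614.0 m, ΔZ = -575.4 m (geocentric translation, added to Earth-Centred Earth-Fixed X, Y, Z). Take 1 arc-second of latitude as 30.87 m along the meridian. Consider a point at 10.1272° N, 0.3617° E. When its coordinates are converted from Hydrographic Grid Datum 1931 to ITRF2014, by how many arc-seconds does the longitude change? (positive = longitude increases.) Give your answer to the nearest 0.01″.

sin φ = 0.175834, cos φ = 0.984420, sin λ = 0.006313, cos λ = 0.999980.
East component: ΔE = −sin λ·ΔX + cos λ·ΔY = −(0.006313)(-91.6) + (0.999980)(614.0) = 614.57 m.
1° of latitude spans 3600 × 30.87 = 111132 m; at latitude φ, 1° of longitude spans that × cos φ = 109400.5 m, so Δλ = 614.57 / 109400.5 × 3600 = 20.223″.

Δλ = 20.22″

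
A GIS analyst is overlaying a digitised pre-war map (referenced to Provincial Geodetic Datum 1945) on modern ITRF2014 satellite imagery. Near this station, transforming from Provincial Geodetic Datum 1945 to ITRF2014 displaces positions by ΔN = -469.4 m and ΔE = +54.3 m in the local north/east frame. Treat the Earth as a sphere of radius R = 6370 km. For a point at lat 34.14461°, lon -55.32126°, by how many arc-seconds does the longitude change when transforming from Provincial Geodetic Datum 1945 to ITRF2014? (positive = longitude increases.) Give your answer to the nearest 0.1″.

Δλ = 2.1″

At latitude 34.14461°, cos φ = 0.827624.
One radian of longitude at latitude φ spans R cos φ, so Δλ = ΔE / (R cos φ) = 54.3 / (6370000 × 0.827624) = 1.0300e-05 rad = 2.124″.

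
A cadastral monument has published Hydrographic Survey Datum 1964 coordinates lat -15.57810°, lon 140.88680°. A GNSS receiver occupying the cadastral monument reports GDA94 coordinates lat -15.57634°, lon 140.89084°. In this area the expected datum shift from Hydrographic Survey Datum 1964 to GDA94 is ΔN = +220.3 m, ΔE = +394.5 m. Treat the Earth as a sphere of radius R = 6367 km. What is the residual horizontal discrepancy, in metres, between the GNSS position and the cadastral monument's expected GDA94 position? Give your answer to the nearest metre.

Observed coordinate differences: Δφ = +0.00176°, Δλ = +0.00404°.
Converting to metres (1° lat = 111125 m, cos φ = 0.963265): observed ΔN = 195.6 m, observed ΔE = 432.5 m.
Subtracting the expected shift leaves a residual of 195.6 − (220.3) = -24.7 m north and 432.5 − (394.5) = 38.0 m east.
Residual distance = √((-24.7)² + 38.0²) = 45.3 m.

45 m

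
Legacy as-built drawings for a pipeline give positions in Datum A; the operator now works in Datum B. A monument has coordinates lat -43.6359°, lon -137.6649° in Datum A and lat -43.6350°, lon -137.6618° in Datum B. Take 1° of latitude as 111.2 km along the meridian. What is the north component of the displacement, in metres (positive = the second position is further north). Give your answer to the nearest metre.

ΔN = 100 m

Δφ = -43.6350° − -43.6359° = +0.0009°; Δλ = -137.6618° − -137.6649° = +0.0031°.
ΔN = Δφ × 111200 = 100.1 m; ΔE = Δλ × 111200 × cos(-43.6359°) = +0.0031 × 111200 × 0.723740 = 249.5 m.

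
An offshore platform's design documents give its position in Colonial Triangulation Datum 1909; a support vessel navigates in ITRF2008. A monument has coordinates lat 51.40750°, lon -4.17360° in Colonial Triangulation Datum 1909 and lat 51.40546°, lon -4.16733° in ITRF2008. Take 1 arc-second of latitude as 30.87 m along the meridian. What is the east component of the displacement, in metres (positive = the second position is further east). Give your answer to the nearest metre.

Δφ = 51.40546° − 51.40750° = -0.00204°; Δλ = -4.16733° − -4.17360° = +0.00627°.
1° of latitude = 3600 × 30.87 = 111132 m.
ΔN = Δφ × 111132 = -226.7 m; ΔE = Δλ × 111132 × cos(51.40750°) = +0.00627 × 111132 × 0.623777 = 434.6 m.

ΔE = 435 m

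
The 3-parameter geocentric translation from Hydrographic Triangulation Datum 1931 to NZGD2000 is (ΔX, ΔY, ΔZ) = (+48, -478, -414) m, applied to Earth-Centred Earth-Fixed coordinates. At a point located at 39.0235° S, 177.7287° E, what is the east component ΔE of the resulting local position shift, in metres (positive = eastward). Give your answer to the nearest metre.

ΔE = 476 m

At φ = -39.0235°, λ = 177.7287°: sin φ = -0.629639, cos φ = 0.776888, sin λ = 0.039631, cos λ = -0.999214.
ΔE = −sin λ·ΔX + cos λ·ΔY = −(0.039631)·(48) + (-0.999214)·(-478) = 475.72 m.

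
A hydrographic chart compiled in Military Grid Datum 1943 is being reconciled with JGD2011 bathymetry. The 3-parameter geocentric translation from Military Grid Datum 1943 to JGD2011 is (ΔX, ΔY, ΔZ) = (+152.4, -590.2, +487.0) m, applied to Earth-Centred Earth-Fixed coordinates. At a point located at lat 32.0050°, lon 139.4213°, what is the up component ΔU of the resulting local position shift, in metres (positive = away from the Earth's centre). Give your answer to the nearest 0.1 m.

ΔU = -165.6 m

At φ = 32.0050°, λ = 139.4213°: sin φ = 0.529993, cos φ = 0.848002, sin λ = 0.650492, cos λ = -0.759513.
ΔU = cos φ cos λ·ΔX + cos φ sin λ·ΔY + sin φ·ΔZ = (0.848002)(-0.759513)(152.4) + (0.848002)(0.650492)(-590.2) + (0.529993)(487.0) = -165.61 m.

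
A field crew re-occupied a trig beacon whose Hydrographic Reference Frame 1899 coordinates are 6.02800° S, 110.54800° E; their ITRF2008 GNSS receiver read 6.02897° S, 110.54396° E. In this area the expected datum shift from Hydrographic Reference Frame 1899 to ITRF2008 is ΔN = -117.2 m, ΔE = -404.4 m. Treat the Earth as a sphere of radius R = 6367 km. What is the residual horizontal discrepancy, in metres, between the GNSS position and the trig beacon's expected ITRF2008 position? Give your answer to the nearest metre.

Observed coordinate differences: Δφ = -0.00097°, Δλ = -0.00404°.
Converting to metres (1° lat = 111125 m, cos φ = 0.994471): observed ΔN = -107.8 m, observed ΔE = -446.5 m.
Subtracting the expected shift leaves a residual of -107.8 − (-117.2) = 9.4 m north and -446.5 − (-404.4) = -42.1 m east.
Residual distance = √(9.4² + (-42.1)²) = 43.1 m.

43 m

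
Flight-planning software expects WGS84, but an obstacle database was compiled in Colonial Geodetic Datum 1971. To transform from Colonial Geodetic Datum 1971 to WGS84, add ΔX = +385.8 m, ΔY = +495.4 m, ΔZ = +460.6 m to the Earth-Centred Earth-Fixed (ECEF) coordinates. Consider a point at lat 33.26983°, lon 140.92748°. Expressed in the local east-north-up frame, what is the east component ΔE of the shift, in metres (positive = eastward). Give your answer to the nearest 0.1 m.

ΔE = -627.8 m

At φ = 33.26983°, λ = 140.92748°: sin φ = 0.548583, cos φ = 0.836096, sin λ = 0.630304, cos λ = -0.776349.
ΔE = −sin λ·ΔX + cos λ·ΔY = −(0.630304)·(385.8) + (-0.776349)·(495.4) = -627.77 m.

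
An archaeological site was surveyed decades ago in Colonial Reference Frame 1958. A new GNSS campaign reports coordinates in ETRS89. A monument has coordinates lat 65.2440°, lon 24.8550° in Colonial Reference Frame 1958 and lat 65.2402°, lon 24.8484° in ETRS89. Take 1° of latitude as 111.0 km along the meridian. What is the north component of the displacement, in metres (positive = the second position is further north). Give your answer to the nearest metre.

Δφ = 65.2402° − 65.2440° = -0.0038°; Δλ = 24.8484° − 24.8550° = -0.0066°.
ΔN = Δφ × 111000 = -421.8 m; ΔE = Δλ × 111000 × cos(65.2440°) = -0.0066 × 111000 × 0.418755 = -306.8 m.

ΔN = -422 m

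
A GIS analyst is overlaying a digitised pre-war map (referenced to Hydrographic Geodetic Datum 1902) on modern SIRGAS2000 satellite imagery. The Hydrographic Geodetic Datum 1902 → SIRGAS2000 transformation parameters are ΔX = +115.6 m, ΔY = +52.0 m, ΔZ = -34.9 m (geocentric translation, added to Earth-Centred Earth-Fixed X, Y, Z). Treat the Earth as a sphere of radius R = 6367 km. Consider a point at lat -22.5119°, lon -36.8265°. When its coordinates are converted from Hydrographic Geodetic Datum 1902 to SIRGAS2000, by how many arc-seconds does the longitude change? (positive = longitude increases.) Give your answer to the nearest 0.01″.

Δλ = 3.89″

sin φ = -0.382875, cos φ = 0.923800, sin λ = -0.599394, cos λ = 0.800454.
East component: ΔE = −sin λ·ΔX + cos λ·ΔY = −(-0.599394)(115.6) + (0.800454)(52.0) = 110.91 m.
1° of latitude spans πR/180 = 111125 m; at latitude φ, 1° of longitude spans that × cos φ = 102657.4 m, so Δλ = 110.91 / 102657.4 × 3600 = 3.890″.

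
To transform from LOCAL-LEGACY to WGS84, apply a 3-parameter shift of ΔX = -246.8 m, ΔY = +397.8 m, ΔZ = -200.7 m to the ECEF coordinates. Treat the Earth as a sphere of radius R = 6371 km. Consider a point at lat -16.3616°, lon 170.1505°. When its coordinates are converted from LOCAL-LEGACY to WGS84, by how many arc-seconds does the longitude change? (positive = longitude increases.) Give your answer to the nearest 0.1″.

sin φ = -0.281698, cos φ = 0.959503, sin λ = 0.171061, cos λ = -0.985260.
East component: ΔE = −sin λ·ΔX + cos λ·ΔY = −(0.171061)(-246.8) + (-0.985260)(397.8) = -349.72 m.
1° of latitude spans πR/180 = 111195 m; at latitude φ, 1° of longitude spans that × cos φ = 106691.9 m, so Δλ = -349.72 / 106691.9 × 3600 = -11.800″.

Δλ = -11.8″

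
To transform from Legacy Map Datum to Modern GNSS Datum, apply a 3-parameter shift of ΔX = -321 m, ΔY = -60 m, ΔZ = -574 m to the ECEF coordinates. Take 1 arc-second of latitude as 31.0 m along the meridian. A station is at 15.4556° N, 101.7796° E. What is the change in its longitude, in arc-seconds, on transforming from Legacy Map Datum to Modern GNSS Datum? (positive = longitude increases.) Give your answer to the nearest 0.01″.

Δλ = 10.93″

sin φ = 0.266492, cos φ = 0.963837, sin λ = 0.978940, cos λ = -0.204148.
East component: ΔE = −sin λ·ΔX + cos λ·ΔY = −(0.978940)(-321) + (-0.204148)(-60) = 326.49 m.
1° of latitude spans 3600 × 31.00 = 111600 m; at latitude φ, 1° of longitude spans that × cos φ = 107564.2 m, so Δλ = 326.49 / 107564.2 × 3600 = 10.927″.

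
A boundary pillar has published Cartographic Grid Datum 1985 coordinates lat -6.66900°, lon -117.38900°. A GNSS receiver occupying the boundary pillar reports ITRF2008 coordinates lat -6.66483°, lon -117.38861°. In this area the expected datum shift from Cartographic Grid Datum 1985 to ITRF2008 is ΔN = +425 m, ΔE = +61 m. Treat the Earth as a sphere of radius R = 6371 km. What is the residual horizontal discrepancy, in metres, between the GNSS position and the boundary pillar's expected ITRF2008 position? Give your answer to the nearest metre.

43 m

Observed coordinate differences: Δφ = +0.00417°, Δλ = +0.00039°.
Converting to metres (1° lat = 111195 m, cos φ = 0.993234): observed ΔN = 463.7 m, observed ΔE = 43.1 m.
Subtracting the expected shift leaves a residual of 463.7 − (425) = 38.7 m north and 43.1 − (61) = -17.9 m east.
Residual distance = √(38.7² + (-17.9)²) = 42.6 m.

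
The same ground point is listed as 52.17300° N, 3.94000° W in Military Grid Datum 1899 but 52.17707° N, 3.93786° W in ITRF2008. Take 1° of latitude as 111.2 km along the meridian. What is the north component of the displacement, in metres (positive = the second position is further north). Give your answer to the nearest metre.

Δφ = 52.17707° − 52.17300° = +0.00407°; Δλ = -3.93786° − -3.94000° = +0.00214°.
ΔN = Δφ × 111200 = 452.6 m; ΔE = Δλ × 111200 × cos(52.17300°) = +0.00214 × 111200 × 0.613279 = 145.9 m.

ΔN = 453 m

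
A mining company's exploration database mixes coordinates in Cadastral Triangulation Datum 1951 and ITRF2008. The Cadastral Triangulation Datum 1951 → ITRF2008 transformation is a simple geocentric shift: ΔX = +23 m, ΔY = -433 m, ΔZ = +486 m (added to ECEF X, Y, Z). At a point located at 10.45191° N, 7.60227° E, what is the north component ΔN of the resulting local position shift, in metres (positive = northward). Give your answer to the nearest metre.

ΔN = 484 m

The local north axis is (−sin φ cos λ, −sin φ sin λ, cos φ), giving ΔN = -4.136 + 10.392 + 477.936 = 484.19 m.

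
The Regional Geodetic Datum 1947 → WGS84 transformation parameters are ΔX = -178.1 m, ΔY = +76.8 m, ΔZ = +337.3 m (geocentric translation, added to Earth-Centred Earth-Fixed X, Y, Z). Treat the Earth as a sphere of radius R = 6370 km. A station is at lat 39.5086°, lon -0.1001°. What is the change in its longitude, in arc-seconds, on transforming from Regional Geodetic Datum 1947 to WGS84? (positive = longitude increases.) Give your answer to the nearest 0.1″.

Δλ = 3.2″

sin φ = 0.636194, cos φ = 0.771529, sin λ = -0.001747, cos λ = 0.999998.
East component: ΔE = −sin λ·ΔX + cos λ·ΔY = −(-0.001747)(-178.1) + (0.999998)(76.8) = 76.49 m.
1° of latitude spans πR/180 = 111177 m; at latitude φ, 1° of longitude spans that × cos φ = 85776.7 m, so Δλ = 76.49 / 85776.7 × 3600 = 3.210″.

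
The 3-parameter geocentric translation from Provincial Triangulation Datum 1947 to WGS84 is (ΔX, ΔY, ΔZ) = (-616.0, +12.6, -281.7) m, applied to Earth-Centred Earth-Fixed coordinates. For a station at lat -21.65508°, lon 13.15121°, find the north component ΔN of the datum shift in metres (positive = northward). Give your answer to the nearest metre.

At φ = -21.65508°, λ = 13.15121°: sin φ = -0.369018, cos φ = 0.929422, sin λ = 0.227522, cos λ = 0.973773.
ΔN = −sin φ cos λ·ΔX − sin φ sin λ·ΔY + cos φ·ΔZ = −(-0.369018)(0.973773)(-616.0) − (-0.369018)(0.227522)(12.6) + (0.929422)(-281.7) = -482.11 m.

ΔN = -482 m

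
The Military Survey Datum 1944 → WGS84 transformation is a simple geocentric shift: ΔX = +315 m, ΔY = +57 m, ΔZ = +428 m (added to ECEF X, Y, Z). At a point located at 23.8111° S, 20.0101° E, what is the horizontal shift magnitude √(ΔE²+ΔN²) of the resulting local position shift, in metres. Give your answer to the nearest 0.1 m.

521.8 m

The local east axis at (φ, λ) is (−sin λ, cos λ, 0), so ΔE = −sin(20.0101°)·315 + cos(20.0101°)·57 = -54.23 m.
The local north axis is (−sin φ cos λ, −sin φ sin λ, cos φ), giving ΔN = 119.495 + 7.874 + 391.569 = 518.94 m.
Horizontal magnitude = √(ΔE² + ΔN²) = √((-54.23)² + 518.94²) = 521.77 m.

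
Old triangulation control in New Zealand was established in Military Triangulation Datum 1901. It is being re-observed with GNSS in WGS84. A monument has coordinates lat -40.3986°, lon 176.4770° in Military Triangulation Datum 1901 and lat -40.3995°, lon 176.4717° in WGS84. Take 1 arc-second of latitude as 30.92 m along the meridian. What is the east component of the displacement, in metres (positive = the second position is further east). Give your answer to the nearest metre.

Δφ = -40.3995° − -40.3986° = -0.0009°; Δλ = 176.4717° − 176.4770° = -0.0053°.
1° of latitude = 3600 × 30.92 = 111312 m.
ΔN = Δφ × 111312 = -100.2 m; ΔE = Δλ × 111312 × cos(-40.3986°) = -0.0053 × 111312 × 0.761554 = -449.3 m.

ΔE = -449 m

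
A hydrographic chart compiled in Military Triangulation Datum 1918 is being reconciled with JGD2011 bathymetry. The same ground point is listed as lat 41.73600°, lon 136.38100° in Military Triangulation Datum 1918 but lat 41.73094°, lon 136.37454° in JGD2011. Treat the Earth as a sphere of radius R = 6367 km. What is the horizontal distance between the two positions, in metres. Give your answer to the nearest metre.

777 m

Δφ = 41.73094° − 41.73600° = -0.00506°; Δλ = 136.37454° − 136.38100° = -0.00646°.
1° along a meridian = πR/180 = 111125 m.
ΔN = Δφ × 111125 = -562.3 m; ΔE = Δλ × 111125 × cos(41.73600°) = -0.00646 × 111125 × 0.746220 = -535.7 m.
Distance = √(ΔE² + ΔN²) = √((-535.7)² + (-562.3)²) = 776.6 m.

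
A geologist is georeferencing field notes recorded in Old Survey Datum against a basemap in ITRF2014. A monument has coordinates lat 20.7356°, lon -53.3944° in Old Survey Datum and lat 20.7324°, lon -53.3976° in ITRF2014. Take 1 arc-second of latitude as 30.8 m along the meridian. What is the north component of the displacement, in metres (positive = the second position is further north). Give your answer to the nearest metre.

ΔN = -355 m

Δφ = 20.7324° − 20.7356° = -0.0032°; Δλ = -53.3976° − -53.3944° = -0.0032°.
1° of latitude = 3600 × 30.80 = 110880 m.
ΔN = Δφ × 110880 = -354.8 m; ΔE = Δλ × 110880 × cos(20.7356°) = -0.0032 × 110880 × 0.935224 = -331.8 m.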